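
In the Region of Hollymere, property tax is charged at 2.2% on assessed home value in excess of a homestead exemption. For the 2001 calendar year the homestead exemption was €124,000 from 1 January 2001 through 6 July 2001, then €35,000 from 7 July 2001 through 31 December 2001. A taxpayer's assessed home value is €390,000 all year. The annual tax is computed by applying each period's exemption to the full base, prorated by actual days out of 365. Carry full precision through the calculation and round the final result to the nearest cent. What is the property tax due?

1 January – 6 July 2001: 187 days, exemption €124,000 → (€390,000 − €124,000) × 2.2% × 187/365 = €2,998.1479
7 July – 31 December 2001: 178 days, exemption €35,000 → (€390,000 − €35,000) × 2.2% × 178/365 = €3,808.7123
Total = €6,806.8603

€6,806.86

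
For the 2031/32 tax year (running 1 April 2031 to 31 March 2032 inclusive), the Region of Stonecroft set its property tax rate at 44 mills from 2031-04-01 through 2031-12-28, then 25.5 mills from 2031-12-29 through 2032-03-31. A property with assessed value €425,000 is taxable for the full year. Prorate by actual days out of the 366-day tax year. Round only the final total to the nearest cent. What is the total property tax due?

2031-04-01 to 2031-12-28: 272 days at 44 mills → €425,000 × 4.4% × 272/366 = €13,897.2678
2031-12-29 to 2032-03-31: 94 days at 25.5 mills → €425,000 × 2.55% × 94/366 = €2,783.4016
Total = €16,680.6694

€16,680.67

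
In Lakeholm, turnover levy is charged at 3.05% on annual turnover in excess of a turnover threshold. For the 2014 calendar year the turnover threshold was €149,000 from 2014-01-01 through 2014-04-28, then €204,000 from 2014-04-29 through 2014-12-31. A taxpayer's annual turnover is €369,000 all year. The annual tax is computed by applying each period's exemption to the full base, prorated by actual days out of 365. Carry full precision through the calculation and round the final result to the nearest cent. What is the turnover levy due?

2014-01-01 to 2014-04-28: 118 days, exemption €149,000 → (€369,000 − €149,000) × 3.05% × 118/365 = €2,169.2603
2014-04-29 to 2014-12-31: 247 days, exemption €204,000 → (€369,000 − €204,000) × 3.05% × 247/365 = €3,405.5548
Total = €5,574.8151

€5,574.82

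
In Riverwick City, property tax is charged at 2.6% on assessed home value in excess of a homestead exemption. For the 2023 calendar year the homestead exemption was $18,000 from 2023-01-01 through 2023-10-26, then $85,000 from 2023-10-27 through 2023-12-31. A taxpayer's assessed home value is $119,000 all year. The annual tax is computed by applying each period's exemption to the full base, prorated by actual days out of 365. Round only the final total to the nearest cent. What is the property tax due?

2023-01-01 to 2023-10-26: 299 days, exemption $18,000 → ($119,000 − $18,000) × 2.6% × 299/365 = $2,151.1616
2023-10-27 to 2023-12-31: 66 days, exemption $85,000 → ($119,000 − $85,000) × 2.6% × 66/365 = $159.8466
Total = $2,311.0082

$2,311.01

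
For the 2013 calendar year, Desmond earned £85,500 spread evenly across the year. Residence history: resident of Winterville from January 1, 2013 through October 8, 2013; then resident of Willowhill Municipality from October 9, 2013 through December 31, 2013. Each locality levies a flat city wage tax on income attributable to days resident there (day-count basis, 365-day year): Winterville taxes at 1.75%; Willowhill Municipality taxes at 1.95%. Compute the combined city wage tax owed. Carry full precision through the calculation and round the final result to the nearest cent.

£1,535.60

Winterville, January 1 – October 8, 2013: 281 days → £85,500 × 1.75% × 281/365 = £1,151.9075
Willowhill Municipality, October 9 – December 31, 2013: 84 days → £85,500 × 1.95% × 84/365 = £383.6959
Total = £1,535.6034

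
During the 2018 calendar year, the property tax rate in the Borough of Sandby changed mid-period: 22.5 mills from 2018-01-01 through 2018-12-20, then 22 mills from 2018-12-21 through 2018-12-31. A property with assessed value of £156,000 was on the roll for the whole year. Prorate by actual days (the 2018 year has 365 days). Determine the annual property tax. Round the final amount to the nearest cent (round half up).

£3,507.65

2018-01-01 to 2018-12-20: 354 days at 22.5 mills → £156,000 × 2.25% × 354/365 = £3,404.2192
2018-12-21 to 2018-12-31: 11 days at 22 mills → £156,000 × 2.2% × 11/365 = £103.4301
Total = £3,507.6493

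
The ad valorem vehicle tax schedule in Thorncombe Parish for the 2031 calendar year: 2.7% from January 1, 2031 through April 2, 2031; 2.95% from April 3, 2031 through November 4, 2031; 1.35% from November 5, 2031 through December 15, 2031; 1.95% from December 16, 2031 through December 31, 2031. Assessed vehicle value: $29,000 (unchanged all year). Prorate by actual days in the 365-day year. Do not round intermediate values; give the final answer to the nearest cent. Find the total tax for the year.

January 1 – April 2, 2031: 92 days at 2.7% → $29,000 × 2.7% × 92/365 = $197.3589
April 3 – November 4, 2031: 216 days at 2.95% → $29,000 × 2.95% × 216/365 = $506.2685
November 5 – December 15, 2031: 41 days at 1.35% → $29,000 × 1.35% × 41/365 = $43.9767
December 16 – December 31, 2031: 16 days at 1.95% → $29,000 × 1.95% × 16/365 = $24.7890
Total = $772.3932

$772.39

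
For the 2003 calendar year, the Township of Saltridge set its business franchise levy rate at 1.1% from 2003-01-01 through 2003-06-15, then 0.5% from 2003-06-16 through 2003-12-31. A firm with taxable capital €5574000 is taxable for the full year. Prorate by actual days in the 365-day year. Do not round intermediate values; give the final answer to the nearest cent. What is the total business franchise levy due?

2003-01-01 to 2003-06-15: 166 days at 1.1% → €5574000 × 1.1% × 166/365 = €27885.2712
2003-06-16 to 2003-12-31: 199 days at 0.5% → €5574000 × 0.5% × 199/365 = €15194.8767
Total = €43080.1479

€43080.15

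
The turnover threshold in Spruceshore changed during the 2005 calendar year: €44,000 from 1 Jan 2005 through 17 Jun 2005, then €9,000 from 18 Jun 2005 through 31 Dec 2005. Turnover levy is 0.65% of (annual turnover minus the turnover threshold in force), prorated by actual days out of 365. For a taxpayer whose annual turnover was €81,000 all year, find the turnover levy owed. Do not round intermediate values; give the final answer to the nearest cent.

1 Jan – 17 Jun 2005: 168 days, exemption €44,000 → (€81,000 − €44,000) × 0.65% × 168/365 = €110.6959
18 Jun – 31 Dec 2005: 197 days, exemption €9,000 → (€81,000 − €9,000) × 0.65% × 197/365 = €252.5918
Total = €363.2877

€363.29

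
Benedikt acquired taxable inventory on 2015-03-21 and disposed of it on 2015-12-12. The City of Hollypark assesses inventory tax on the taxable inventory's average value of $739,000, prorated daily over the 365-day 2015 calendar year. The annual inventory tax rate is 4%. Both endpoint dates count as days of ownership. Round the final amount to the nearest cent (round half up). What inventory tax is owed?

$21,623.34

Days held (2015-03-21 to 2015-12-12): 267 out of 365
Tax = $739,000 × 4% × 267/365 = $21,623.3425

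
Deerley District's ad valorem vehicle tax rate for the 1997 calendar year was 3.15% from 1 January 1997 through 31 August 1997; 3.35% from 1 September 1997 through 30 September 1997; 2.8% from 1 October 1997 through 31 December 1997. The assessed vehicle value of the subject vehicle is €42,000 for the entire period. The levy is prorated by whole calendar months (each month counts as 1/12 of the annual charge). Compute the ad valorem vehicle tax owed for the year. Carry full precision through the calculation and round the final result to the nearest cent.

€1,293.25

1 January – 31 August 1997: 8 months at 3.15% → €42,000 × 3.15% × 8/12 = €882.0000
1 September – 30 September 1997: 1 month at 3.35% → €42,000 × 3.35% × 1/12 = €117.2500
1 October – 31 December 1997: 3 months at 2.8% → €42,000 × 2.8% × 3/12 = €294.0000
Total = €1,293.2500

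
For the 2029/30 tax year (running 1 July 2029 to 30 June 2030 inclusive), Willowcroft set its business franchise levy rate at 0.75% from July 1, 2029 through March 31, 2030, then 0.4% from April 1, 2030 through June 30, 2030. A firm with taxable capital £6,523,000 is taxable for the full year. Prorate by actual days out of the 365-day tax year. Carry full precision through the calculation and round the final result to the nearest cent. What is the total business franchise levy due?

July 1, 2029 – March 31, 2030: 274 days at 0.75% → £6,523,000 × 0.75% × 274/365 = £36,725.3836
April 1 – June 30, 2030: 91 days at 0.4% → £6,523,000 × 0.4% × 91/365 = £6,505.1288
Total = £43,230.5123

£43,230.51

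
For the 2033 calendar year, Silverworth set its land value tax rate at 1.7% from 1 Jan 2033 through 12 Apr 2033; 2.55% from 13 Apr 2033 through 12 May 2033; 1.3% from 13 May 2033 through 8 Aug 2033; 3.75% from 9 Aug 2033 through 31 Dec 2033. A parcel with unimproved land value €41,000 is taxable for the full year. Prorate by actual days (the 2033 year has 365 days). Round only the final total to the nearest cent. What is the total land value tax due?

€1,020.00

1 Jan – 12 Apr 2033: 102 days at 1.7% → €41,000 × 1.7% × 102/365 = €194.7781
13 Apr – 12 May 2033: 30 days at 2.55% → €41,000 × 2.55% × 30/365 = €85.9315
13 May – 8 Aug 2033: 88 days at 1.3% → €41,000 × 1.3% × 88/365 = €128.5041
9 Aug – 31 Dec 2033: 145 days at 3.75% → €41,000 × 3.75% × 145/365 = €610.7877
Total = €1,020.0014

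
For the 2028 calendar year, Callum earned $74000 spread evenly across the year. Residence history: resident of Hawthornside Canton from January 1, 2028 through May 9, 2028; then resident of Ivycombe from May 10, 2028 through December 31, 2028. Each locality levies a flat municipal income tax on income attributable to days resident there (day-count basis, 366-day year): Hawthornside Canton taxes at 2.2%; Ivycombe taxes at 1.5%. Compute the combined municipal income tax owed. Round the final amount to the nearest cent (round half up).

Hawthornside Canton, January 1 – May 9, 2028: 130 days → $74000 × 2.2% × 130/366 = $578.2514
Ivycombe, May 10 – December 31, 2028: 236 days → $74000 × 1.5% × 236/366 = $715.7377
Total = $1293.9891

$1293.99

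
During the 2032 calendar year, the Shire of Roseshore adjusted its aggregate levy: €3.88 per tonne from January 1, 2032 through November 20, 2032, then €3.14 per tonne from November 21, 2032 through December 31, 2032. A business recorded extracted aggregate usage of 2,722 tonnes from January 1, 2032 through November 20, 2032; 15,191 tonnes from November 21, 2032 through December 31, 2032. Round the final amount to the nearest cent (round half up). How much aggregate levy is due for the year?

January 1 – November 20, 2032: 2,722 tonnes at €3.88/tonne → €10561.36
November 21 – December 31, 2032: 15,191 tonnes at €3.14/tonne → €47699.74

€58261.10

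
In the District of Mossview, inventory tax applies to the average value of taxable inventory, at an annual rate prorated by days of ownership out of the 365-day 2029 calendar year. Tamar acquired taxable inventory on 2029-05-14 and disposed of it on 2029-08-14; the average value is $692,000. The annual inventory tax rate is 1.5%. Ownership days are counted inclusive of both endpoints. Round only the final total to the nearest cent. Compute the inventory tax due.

$2,644.77

Days held (2029-05-14 to 2029-08-14): 93 out of 365
Tax = $692,000 × 1.5% × 93/365 = $2,644.7671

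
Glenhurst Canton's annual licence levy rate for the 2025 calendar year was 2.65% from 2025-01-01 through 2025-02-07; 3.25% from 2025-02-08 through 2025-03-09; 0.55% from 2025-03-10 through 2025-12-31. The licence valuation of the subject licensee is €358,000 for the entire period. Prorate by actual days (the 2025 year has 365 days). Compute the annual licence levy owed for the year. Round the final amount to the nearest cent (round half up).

2025-01-01 to 2025-02-07: 38 days at 2.65% → €358,000 × 2.65% × 38/365 = €987.6877
2025-02-08 to 2025-03-09: 30 days at 3.25% → €358,000 × 3.25% × 30/365 = €956.3014
2025-03-10 to 2025-12-31: 297 days at 0.55% → €358,000 × 0.55% × 297/365 = €1,602.1726
Total = €3,546.1616

€3,546.16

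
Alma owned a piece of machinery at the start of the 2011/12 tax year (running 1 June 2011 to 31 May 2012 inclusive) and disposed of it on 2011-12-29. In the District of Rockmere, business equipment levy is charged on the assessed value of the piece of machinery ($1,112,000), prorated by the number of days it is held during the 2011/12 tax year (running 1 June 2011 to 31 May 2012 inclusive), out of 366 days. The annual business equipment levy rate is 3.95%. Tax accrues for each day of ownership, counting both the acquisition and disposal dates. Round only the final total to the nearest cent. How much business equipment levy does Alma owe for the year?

$25,442.32

Days held (2011-06-01 to 2011-12-29): 212 out of 366
Tax = $1,112,000 × 3.95% × 212/366 = $25,442.3169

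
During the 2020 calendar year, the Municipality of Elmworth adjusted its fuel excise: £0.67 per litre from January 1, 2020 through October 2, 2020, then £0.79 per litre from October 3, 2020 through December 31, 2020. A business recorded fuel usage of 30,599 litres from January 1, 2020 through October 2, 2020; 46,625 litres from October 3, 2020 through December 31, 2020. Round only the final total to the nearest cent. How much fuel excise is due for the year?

January 1 – October 2, 2020: 30,599 litres at £0.67/litre → £20501.33
October 3 – December 31, 2020: 46,625 litres at £0.79/litre → £36833.75

£57335.08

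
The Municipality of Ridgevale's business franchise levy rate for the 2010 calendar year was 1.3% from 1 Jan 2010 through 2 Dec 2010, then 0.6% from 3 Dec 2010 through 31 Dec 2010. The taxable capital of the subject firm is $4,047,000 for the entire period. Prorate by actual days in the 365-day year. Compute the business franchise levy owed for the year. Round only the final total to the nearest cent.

1 Jan – 2 Dec 2010: 336 days at 1.3% → $4,047,000 × 1.3% × 336/365 = $48,430.9479
3 Dec – 31 Dec 2010: 29 days at 0.6% → $4,047,000 × 0.6% × 29/365 = $1,929.2548
Total = $50,360.2027

$50,360.20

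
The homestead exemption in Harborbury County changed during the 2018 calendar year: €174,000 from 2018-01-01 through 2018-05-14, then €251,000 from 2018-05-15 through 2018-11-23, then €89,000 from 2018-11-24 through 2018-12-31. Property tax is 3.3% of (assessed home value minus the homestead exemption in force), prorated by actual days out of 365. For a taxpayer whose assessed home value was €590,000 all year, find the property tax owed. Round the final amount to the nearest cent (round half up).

2018-01-01 to 2018-05-14: 134 days, exemption €174,000 → (€590,000 − €174,000) × 3.3% × 134/365 = €5,039.8685
2018-05-15 to 2018-11-23: 193 days, exemption €251,000 → (€590,000 − €251,000) × 3.3% × 193/365 = €5,915.3178
2018-11-24 to 2018-12-31: 38 days, exemption €89,000 → (€590,000 − €89,000) × 3.3% × 38/365 = €1,721.2438
Total = €12,676.4301

€12,676.43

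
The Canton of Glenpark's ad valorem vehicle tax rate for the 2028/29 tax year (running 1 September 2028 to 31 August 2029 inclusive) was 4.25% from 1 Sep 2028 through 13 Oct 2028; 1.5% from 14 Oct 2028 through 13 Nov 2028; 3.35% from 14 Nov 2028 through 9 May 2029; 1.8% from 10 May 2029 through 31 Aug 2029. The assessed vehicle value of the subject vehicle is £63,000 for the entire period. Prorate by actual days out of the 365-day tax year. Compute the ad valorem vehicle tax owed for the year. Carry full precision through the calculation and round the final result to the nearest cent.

£1,773.32

1 Sep – 13 Oct 2028: 43 days at 4.25% → £63,000 × 4.25% × 43/365 = £315.4315
14 Oct – 13 Nov 2028: 31 days at 1.5% → £63,000 × 1.5% × 31/365 = £80.2603
14 Nov 2028 – 9 May 2029: 177 days at 3.35% → £63,000 × 3.35% × 177/365 = £1,023.4479
10 May – 31 Aug 2029: 114 days at 1.8% → £63,000 × 1.8% × 114/365 = £354.1808
Total = £1,773.3205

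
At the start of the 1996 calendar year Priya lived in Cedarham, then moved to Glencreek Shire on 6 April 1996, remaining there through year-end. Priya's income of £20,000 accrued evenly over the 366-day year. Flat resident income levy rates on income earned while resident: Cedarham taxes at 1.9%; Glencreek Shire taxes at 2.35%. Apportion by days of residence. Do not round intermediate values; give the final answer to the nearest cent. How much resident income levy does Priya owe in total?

£446.39

Cedarham, 1 January – 5 April 1996: 96 days → £20,000 × 1.9% × 96/366 = £99.6721
Glencreek Shire, 6 April – 31 December 1996: 270 days → £20,000 × 2.35% × 270/366 = £346.7213
Total = £446.3934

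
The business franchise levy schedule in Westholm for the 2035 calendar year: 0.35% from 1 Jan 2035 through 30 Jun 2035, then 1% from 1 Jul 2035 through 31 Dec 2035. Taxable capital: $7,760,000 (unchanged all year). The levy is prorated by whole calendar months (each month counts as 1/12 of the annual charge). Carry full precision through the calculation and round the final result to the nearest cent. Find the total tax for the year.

$52,380.00

1 Jan – 30 Jun 2035: 6 months at 0.35% → $7,760,000 × 0.35% × 6/12 = $13,580.0000
1 Jul – 31 Dec 2035: 6 months at 1% → $7,760,000 × 1% × 6/12 = $38,800.0000
Total = $52,380.0000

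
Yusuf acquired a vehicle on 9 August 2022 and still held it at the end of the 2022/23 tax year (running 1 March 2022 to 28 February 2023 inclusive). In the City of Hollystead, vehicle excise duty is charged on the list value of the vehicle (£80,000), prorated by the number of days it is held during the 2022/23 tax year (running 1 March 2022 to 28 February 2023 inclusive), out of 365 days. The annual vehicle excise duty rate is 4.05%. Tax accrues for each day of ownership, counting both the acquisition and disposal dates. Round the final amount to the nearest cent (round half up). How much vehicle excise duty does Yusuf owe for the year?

Days held (9 August 2022 – 28 February 2023): 204 out of 365
Tax = £80,000 × 4.05% × 204/365 = £1,810.8493

£1,810.85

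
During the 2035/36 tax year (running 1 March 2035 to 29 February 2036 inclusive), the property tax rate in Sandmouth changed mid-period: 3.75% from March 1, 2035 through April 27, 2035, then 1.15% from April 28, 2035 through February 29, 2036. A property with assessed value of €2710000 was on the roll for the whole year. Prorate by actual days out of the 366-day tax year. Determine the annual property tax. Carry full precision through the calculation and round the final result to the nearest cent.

€42330.79

March 1 – April 27, 2035: 58 days at 3.75% → €2710000 × 3.75% × 58/366 = €16104.5082
April 28, 2035 – February 29, 2036: 308 days at 1.15% → €2710000 × 1.15% × 308/366 = €26226.2842
Total = €42330.7923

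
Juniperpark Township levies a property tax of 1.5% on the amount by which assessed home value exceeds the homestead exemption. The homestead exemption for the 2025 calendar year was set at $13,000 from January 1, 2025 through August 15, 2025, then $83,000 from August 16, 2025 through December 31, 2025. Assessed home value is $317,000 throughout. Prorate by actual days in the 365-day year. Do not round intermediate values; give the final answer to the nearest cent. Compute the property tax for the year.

$4,163.01

January 1 – August 15, 2025: 227 days, exemption $13,000 → ($317,000 − $13,000) × 1.5% × 227/365 = $2,835.9452
August 16 – December 31, 2025: 138 days, exemption $83,000 → ($317,000 − $83,000) × 1.5% × 138/365 = $1,327.0685
Total = $4,163.0137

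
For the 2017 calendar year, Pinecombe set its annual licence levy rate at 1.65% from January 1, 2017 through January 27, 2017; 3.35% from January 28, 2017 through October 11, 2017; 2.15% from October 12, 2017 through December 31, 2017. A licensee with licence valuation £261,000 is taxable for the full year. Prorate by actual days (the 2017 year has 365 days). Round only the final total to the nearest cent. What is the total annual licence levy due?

£7,720.24

January 1 – January 27, 2017: 27 days at 1.65% → £261,000 × 1.65% × 27/365 = £318.5630
January 28 – October 11, 2017: 257 days at 3.35% → £261,000 × 3.35% × 257/365 = £6,156.3822
October 12 – December 31, 2017: 81 days at 2.15% → £261,000 × 2.15% × 81/365 = £1,245.2918
Total = £7,720.2370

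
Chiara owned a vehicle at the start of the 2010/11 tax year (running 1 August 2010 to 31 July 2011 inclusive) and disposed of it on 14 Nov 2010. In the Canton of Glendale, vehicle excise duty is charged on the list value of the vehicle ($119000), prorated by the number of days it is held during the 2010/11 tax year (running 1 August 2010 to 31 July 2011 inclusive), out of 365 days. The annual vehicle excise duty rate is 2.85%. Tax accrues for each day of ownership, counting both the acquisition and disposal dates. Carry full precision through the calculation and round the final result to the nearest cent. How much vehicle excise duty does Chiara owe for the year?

Days held (1 Aug – 14 Nov 2010): 106 out of 365
Tax = $119000 × 2.85% × 106/365 = $984.9288

$984.93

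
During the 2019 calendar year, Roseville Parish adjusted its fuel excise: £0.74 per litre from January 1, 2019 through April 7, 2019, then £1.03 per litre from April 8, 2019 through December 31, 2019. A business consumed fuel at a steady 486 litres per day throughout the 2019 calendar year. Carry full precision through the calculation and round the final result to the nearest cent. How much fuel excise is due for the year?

January 1 – April 7, 2019: 97 days × 486 litres/day = 47,142 litres at £0.74/litre → £34885.08
April 8 – December 31, 2019: 268 days × 486 litres/day = 130,248 litres at £1.03/litre → £134155.44

£169040.52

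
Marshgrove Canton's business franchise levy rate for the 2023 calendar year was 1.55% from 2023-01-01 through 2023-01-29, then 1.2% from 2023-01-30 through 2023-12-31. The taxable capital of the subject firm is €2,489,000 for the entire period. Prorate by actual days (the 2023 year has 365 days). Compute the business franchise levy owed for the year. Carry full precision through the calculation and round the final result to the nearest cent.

2023-01-01 to 2023-01-29: 29 days at 1.55% → €2,489,000 × 1.55% × 29/365 = €3,065.2205
2023-01-30 to 2023-12-31: 336 days at 1.2% → €2,489,000 × 1.2% × 336/365 = €27,494.9260
Total = €30,560.1466

€30,560.15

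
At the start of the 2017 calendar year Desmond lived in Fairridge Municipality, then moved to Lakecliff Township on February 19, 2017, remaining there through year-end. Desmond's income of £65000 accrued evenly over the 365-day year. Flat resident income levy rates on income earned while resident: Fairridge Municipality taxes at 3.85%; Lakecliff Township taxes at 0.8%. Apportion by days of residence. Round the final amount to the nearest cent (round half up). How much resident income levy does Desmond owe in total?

£786.14

Fairridge Municipality, January 1 – February 18, 2017: 49 days → £65000 × 3.85% × 49/365 = £335.9521
Lakecliff Township, February 19 – December 31, 2017: 316 days → £65000 × 0.8% × 316/365 = £450.1918
Total = £786.1438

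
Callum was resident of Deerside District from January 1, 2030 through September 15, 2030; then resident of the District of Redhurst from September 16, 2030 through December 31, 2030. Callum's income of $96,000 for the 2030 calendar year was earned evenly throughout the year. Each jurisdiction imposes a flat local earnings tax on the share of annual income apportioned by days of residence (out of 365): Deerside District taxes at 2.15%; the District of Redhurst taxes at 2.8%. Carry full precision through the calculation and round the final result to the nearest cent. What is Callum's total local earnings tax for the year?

$2,246.93

Deerside District, January 1 – September 15, 2030: 258 days → $96,000 × 2.15% × 258/365 = $1,458.9370
The District of Redhurst, September 16 – December 31, 2030: 107 days → $96,000 × 2.8% × 107/365 = $787.9890
Total = $2,246.9260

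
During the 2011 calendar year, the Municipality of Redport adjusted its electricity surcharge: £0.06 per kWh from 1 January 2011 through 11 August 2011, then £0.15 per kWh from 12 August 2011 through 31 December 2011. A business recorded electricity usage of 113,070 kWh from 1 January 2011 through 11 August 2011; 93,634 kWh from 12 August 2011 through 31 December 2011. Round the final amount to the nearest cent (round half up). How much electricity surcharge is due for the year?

£20829.30

1 January – 11 August 2011: 113,070 kWh at £0.06/kWh → £6784.20
12 August – 31 December 2011: 93,634 kWh at £0.15/kWh → £14045.10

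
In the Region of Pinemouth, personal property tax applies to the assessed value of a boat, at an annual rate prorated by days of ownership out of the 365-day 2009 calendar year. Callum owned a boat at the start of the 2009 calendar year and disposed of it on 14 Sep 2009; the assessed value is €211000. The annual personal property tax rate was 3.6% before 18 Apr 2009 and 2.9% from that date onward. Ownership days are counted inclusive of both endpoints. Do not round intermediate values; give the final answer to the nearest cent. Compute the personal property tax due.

€4741.43

1 Jan – 17 Apr 2009: 107 days at 3.6% → €211000 × 3.6% × 107/365 = €2226.7726
18 Apr – 14 Sep 2009: 150 days at 2.9% → €211000 × 2.9% × 150/365 = €2514.6575
Total = €4741.4301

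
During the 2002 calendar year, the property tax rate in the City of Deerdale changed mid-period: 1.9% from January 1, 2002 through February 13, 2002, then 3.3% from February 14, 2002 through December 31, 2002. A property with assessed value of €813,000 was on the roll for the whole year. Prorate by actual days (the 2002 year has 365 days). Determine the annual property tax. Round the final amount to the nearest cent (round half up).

€25,456.92

January 1 – February 13, 2002: 44 days at 1.9% → €813,000 × 1.9% × 44/365 = €1,862.1041
February 14 – December 31, 2002: 321 days at 3.3% → €813,000 × 3.3% × 321/365 = €23,594.8192
Total = €25,456.9233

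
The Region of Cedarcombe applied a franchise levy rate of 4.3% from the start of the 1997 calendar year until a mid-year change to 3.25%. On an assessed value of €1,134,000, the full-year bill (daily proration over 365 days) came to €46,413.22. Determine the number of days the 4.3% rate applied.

Let d = days at the first rate; then 365 − d days at the second rate.
€1,134,000 × [4.3%·d + 3.25%·(365−d)] / 365 = €46,413.22
Solving gives d = 293, so the new rate took effect on 21 Oct 1997.

293 days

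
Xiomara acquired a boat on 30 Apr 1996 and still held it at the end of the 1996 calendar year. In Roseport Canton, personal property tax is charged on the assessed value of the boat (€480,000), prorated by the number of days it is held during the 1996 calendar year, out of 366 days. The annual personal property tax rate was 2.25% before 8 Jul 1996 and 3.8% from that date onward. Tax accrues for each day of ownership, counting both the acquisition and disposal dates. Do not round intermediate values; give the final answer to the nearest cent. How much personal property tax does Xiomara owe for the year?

30 Apr – 7 Jul 1996: 69 days at 2.25% → €480,000 × 2.25% × 69/366 = €2,036.0656
8 Jul – 31 Dec 1996: 177 days at 3.8% → €480,000 × 3.8% × 177/366 = €8,820.9836
Total = €10,857.0492

€10,857.05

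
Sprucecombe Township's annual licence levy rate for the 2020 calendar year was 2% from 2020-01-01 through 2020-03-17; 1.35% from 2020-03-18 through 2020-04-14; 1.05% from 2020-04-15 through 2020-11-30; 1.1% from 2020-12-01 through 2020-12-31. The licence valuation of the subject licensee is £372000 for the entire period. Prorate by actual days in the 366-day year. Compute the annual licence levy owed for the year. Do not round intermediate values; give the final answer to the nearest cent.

2020-01-01 to 2020-03-17: 77 days at 2% → £372000 × 2% × 77/366 = £1565.2459
2020-03-18 to 2020-04-14: 28 days at 1.35% → £372000 × 1.35% × 28/366 = £384.1967
2020-04-15 to 2020-11-30: 230 days at 1.05% → £372000 × 1.05% × 230/366 = £2454.5902
2020-12-01 to 2020-12-31: 31 days at 1.1% → £372000 × 1.1% × 31/366 = £346.5902
Total = £4750.6230

£4750.62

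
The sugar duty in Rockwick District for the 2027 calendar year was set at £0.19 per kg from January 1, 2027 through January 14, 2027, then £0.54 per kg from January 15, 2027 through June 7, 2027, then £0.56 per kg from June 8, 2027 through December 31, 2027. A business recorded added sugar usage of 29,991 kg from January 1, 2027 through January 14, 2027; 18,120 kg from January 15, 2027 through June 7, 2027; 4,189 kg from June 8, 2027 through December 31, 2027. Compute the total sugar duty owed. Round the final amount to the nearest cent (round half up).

£17828.93

January 1 – January 14, 2027: 29,991 kg at £0.19/kg → £5698.29
January 15 – June 7, 2027: 18,120 kg at £0.54/kg → £9784.80
June 8 – December 31, 2027: 4,189 kg at £0.56/kg → £2345.84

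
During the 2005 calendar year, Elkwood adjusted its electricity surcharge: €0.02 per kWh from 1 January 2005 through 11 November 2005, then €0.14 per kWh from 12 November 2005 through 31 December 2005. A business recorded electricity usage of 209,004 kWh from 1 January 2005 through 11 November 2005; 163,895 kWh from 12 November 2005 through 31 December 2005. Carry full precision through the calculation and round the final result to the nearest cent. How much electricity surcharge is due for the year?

1 January – 11 November 2005: 209,004 kWh at €0.02/kWh → €4180.08
12 November – 31 December 2005: 163,895 kWh at €0.14/kWh → €22945.30

€27125.38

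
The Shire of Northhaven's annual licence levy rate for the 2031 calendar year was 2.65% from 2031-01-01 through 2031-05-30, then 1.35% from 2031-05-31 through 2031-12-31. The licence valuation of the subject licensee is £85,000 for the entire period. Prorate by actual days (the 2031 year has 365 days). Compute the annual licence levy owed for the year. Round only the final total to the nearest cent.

£1,601.61

2031-01-01 to 2031-05-30: 150 days at 2.65% → £85,000 × 2.65% × 150/365 = £925.6849
2031-05-31 to 2031-12-31: 215 days at 1.35% → £85,000 × 1.35% × 215/365 = £675.9247
Total = £1,601.6096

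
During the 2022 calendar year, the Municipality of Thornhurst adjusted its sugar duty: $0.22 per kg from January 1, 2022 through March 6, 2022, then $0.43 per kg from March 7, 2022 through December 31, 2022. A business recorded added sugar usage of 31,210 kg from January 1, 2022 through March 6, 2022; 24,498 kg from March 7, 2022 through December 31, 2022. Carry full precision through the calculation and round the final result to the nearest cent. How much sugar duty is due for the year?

January 1 – March 6, 2022: 31,210 kg at $0.22/kg → $6,866.20
March 7 – December 31, 2022: 24,498 kg at $0.43/kg → $10,534.14

$17,400.34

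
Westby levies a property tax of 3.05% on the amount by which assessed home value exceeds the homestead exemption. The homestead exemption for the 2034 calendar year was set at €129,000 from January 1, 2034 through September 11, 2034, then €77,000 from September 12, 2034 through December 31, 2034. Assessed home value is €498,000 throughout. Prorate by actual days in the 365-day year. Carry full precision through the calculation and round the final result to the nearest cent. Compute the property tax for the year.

January 1 – September 11, 2034: 254 days, exemption €129,000 → (€498,000 − €129,000) × 3.05% × 254/365 = €7,831.8986
September 12 – December 31, 2034: 111 days, exemption €77,000 → (€498,000 − €77,000) × 3.05% × 111/365 = €3,904.9192
Total = €11,736.8178

€11,736.82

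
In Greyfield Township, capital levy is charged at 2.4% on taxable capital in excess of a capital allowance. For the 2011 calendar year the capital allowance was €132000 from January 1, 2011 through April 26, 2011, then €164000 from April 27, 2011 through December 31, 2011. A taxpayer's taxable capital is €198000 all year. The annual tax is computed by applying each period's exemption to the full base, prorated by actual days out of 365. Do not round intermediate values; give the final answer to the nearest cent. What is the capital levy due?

January 1 – April 26, 2011: 116 days, exemption €132000 → (€198000 − €132000) × 2.4% × 116/365 = €503.4082
April 27 – December 31, 2011: 249 days, exemption €164000 → (€198000 − €164000) × 2.4% × 249/365 = €556.6685
Total = €1060.0767

€1060.08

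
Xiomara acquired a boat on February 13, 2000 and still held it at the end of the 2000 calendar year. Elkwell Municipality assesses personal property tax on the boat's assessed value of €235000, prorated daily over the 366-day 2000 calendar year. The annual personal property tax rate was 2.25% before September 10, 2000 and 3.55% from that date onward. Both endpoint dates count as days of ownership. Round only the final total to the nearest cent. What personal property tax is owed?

February 13 – September 9, 2000: 210 days at 2.25% → €235000 × 2.25% × 210/366 = €3033.8115
September 10 – December 31, 2000: 113 days at 3.55% → €235000 × 3.55% × 113/366 = €2575.6899
Total = €5609.5014

€5609.50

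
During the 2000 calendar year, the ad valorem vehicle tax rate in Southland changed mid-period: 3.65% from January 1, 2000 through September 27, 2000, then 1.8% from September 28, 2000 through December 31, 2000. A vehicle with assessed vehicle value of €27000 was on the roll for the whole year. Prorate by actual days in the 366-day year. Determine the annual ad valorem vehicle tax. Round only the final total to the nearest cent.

€855.85

January 1 – September 27, 2000: 271 days at 3.65% → €27000 × 3.65% × 271/366 = €729.7008
September 28 – December 31, 2000: 95 days at 1.8% → €27000 × 1.8% × 95/366 = €126.1475
Total = €855.8484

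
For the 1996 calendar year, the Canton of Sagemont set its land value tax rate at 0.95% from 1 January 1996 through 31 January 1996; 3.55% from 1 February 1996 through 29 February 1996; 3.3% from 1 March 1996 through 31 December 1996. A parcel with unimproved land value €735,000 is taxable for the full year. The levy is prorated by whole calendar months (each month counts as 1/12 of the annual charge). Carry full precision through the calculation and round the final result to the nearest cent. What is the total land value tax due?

€22,968.75

1 January – 31 January 1996: 1 month at 0.95% → €735,000 × 0.95% × 1/12 = €581.8750
1 February – 29 February 1996: 1 month at 3.55% → €735,000 × 3.55% × 1/12 = €2,174.3750
1 March – 31 December 1996: 10 months at 3.3% → €735,000 × 3.3% × 10/12 = €20,212.5000
Total = €22,968.7500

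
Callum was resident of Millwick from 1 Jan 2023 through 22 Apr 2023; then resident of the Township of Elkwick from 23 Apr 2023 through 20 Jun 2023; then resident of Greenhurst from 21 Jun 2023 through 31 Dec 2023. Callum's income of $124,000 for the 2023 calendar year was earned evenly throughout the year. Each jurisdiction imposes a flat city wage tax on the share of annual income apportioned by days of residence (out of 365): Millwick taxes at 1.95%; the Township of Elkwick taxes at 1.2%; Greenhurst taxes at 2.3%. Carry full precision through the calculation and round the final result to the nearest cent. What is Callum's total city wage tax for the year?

$2,498.35

Millwick, 1 Jan – 22 Apr 2023: 112 days → $124,000 × 1.95% × 112/365 = $741.9616
The Township of Elkwick, 23 Apr – 20 Jun 2023: 59 days → $124,000 × 1.2% × 59/365 = $240.5260
Greenhurst, 21 Jun – 31 Dec 2023: 194 days → $124,000 × 2.3% × 194/365 = $1,515.8575
Total = $2,498.3452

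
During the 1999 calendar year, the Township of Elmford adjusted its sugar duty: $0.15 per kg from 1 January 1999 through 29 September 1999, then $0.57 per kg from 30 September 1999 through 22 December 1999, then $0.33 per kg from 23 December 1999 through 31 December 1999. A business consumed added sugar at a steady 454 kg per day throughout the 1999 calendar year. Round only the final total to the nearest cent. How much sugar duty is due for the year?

$41,609.10

1 January – 29 September 1999: 272 days × 454 kg/day = 123,488 kg at $0.15/kg → $18,523.20
30 September – 22 December 1999: 84 days × 454 kg/day = 38,136 kg at $0.57/kg → $21,737.52
23 December – 31 December 1999: 9 days × 454 kg/day = 4,086 kg at $0.33/kg → $1,348.38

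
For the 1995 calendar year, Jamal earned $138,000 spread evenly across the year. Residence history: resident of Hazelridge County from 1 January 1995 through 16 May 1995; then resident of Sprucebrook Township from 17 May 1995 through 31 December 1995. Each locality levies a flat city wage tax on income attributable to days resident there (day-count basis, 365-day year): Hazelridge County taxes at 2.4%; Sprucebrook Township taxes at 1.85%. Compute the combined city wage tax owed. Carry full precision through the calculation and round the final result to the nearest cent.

$2,835.81

Hazelridge County, 1 January – 16 May 1995: 136 days → $138,000 × 2.4% × 136/365 = $1,234.0603
Sprucebrook Township, 17 May – 31 December 1995: 229 days → $138,000 × 1.85% × 229/365 = $1,601.7452
Total = $2,835.8055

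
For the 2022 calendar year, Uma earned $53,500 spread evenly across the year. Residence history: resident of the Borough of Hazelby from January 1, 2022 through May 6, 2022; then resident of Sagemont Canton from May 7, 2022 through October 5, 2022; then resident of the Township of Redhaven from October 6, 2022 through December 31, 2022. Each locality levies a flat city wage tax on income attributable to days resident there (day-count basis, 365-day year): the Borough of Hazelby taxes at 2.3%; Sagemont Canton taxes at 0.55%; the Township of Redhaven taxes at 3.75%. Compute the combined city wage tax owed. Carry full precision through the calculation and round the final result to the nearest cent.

$1,025.51

The Borough of Hazelby, January 1 – May 6, 2022: 126 days → $53,500 × 2.3% × 126/365 = $424.7753
Sagemont Canton, May 7 – October 5, 2022: 152 days → $53,500 × 0.55% × 152/365 = $122.5370
The Township of Redhaven, October 6 – December 31, 2022: 87 days → $53,500 × 3.75% × 87/365 = $478.2021
Total = $1,025.5144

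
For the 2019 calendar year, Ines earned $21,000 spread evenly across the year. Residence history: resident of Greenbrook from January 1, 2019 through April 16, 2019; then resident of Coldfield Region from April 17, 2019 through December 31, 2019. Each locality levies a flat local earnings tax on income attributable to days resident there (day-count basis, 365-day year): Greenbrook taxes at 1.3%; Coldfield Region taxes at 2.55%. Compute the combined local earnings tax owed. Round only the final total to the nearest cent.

Greenbrook, January 1 – April 16, 2019: 106 days → $21,000 × 1.3% × 106/365 = $79.2822
Coldfield Region, April 17 – December 31, 2019: 259 days → $21,000 × 2.55% × 259/365 = $379.9849
Total = $459.2671

$459.27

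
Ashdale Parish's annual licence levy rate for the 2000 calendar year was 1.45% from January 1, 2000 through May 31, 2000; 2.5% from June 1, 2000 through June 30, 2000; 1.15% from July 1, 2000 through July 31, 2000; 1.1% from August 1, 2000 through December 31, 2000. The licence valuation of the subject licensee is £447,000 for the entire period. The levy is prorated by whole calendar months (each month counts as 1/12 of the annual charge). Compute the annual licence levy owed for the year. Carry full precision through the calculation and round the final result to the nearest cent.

£6,109.00

January 1 – May 31, 2000: 5 months at 1.45% → £447,000 × 1.45% × 5/12 = £2,700.6250
June 1 – June 30, 2000: 1 month at 2.5% → £447,000 × 2.5% × 1/12 = £931.2500
July 1 – July 31, 2000: 1 month at 1.15% → £447,000 × 1.15% × 1/12 = £428.3750
August 1 – December 31, 2000: 5 months at 1.1% → £447,000 × 1.1% × 5/12 = £2,048.7500
Total = £6,109.0000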